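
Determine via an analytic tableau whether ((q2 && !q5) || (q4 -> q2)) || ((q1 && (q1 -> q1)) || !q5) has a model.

Initial set: {T (((q2 && !q5) || (q4 -> q2)) || ((q1 && (q1 -> q1)) || !q5))}.
T (((q2 && !q5) || (q4 -> q2)) || ((q1 && (q1 -> q1)) || !q5)): β-rule — branch into T ((q2 && !q5) || (q4 -> q2))  //  T ((q1 && (q1 -> q1)) || !q5).
  branch 1 (add T ((q2 && !q5) || (q4 -> q2))):
    T ((q2 && !q5) || (q4 -> q2)): β-rule — branch into T (q2 && !q5)  //  T (q4 -> q2).
      branch 1.1 (add T (q2 && !q5)):
        T (q2 && !q5): α-rule — add T q2, T !q5.
        ○ open, literals {q2=T, q5=F}.
      branch 1.2 (add T (q4 -> q2)):
        T (q4 -> q2): β-rule — branch into F q4  //  T q2.
          branch 1.2.1 (add F q4):
            ○ open, literals {q4=F}.
          branch 1.2.2 (add T q2):
            ○ open, literals {q2=T}.
  branch 2 (add T ((q1 && (q1 -> q1)) || !q5)):
    T ((q1 && (q1 -> q1)) || !q5): β-rule — branch into T (q1 && (q1 -> q1))  //  T !q5.
      branch 2.1 (add T (q1 && (q1 -> q1))):
        T (q1 && (q1 -> q1)): α-rule — add T q1, T (q1 -> q1).
        T (q1 -> q1): β-rule — branch into F q1  //  T q1.
          branch 2.1.1 (add F q1):
            × closes — contains both q1 and !q1.
          branch 2.1.2 (add T q1):
            ○ open, literals {q1=T}.
      branch 2.2 (add T !q5):
        ○ open, literals {q5=F}.
1 branch closed, 5 open.
An open branch gives a satisfying assignment: q2=T, q5=F.

Satisfiable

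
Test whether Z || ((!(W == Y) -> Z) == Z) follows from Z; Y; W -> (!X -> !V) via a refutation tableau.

Yes

Initial set: {Z; Y; (W -> (!X -> !V)); !(Z || ((!(W == Y) -> Z) == Z))}.
!(Z || ((!(W == Y) -> Z) == Z)): α-rule — add !Z, !((!(W == Y) -> Z) == Z).
× closes — contains both Z and !Z.
All 1 branch closes.
Every branch closed, so the premises entail the conclusion.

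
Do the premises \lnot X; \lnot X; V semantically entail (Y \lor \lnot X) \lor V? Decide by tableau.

Yes

Initial set: {T \lnot X; T \lnot X; T V; F ((Y \lor \lnot X) \lor V)}.
F ((Y \lor \lnot X) \lor V): α-rule — add F (Y \lor \lnot X), F V.
× closes — contains both V and \lnot V.
All 1 branch closes.
Every branch closed, so the premises entail the conclusion.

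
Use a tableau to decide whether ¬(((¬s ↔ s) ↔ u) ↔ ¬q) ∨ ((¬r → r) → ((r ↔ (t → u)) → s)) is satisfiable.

Satisfiable

Initial set: {T (¬(((¬s ↔ s) ↔ u) ↔ ¬q) ∨ ((¬r → r) → ((r ↔ (t → u)) → s)))}.
T (¬(((¬s ↔ s) ↔ u) ↔ ¬q) ∨ ((¬r → r) → ((r ↔ (t → u)) → s))): β-rule — branch into T ¬(((¬s ↔ s) ↔ u) ↔ ¬q)  //  T ((¬r → r) → ((r ↔ (t → u)) → s)).
  branch 1 (add T ¬(((¬s ↔ s) ↔ u) ↔ ¬q)):
    T ¬(((¬s ↔ s) ↔ u) ↔ ¬q): β-rule — branch into T ((¬s ↔ s) ↔ u), F ¬q  //  F ((¬s ↔ s) ↔ u), T ¬q.
      branch 1.1 (add T ((¬s ↔ s) ↔ u), F ¬q):
        T ((¬s ↔ s) ↔ u): β-rule — branch into T (¬s ↔ s), T u  //  F (¬s ↔ s), F u.
          branch 1.1.1 (add T (¬s ↔ s), T u):
            T (¬s ↔ s): β-rule — branch into T ¬s, T s  //  F ¬s, F s.
              branch 1.1.1.1 (add T ¬s, T s):
                × closes — contains both s and ¬s.
              branch 1.1.1.2 (add F ¬s, F s):
                × closes — contains both s and ¬s.
          branch 1.1.2 (add F (¬s ↔ s), F u):
            F (¬s ↔ s): β-rule — branch into T ¬s, F s  //  F ¬s, T s.
              branch 1.1.2.1 (add T ¬s, F s):
                ○ open, literals {q=T, s=F, u=F}.
              branch 1.1.2.2 (add F ¬s, T s):
                ○ open, literals {q=T, s=T, u=F}.
      branch 1.2 (add F ((¬s ↔ s) ↔ u), T ¬q):
        F ((¬s ↔ s) ↔ u): β-rule — branch into T (¬s ↔ s), F u  //  F (¬s ↔ s), T u.
          branch 1.2.1 (add T (¬s ↔ s), F u):
            T (¬s ↔ s): β-rule — branch into T ¬s, T s  //  F ¬s, F s.
              branch 1.2.1.1 (add T ¬s, T s):
                × closes — contains both s and ¬s.
              branch 1.2.1.2 (add F ¬s, F s):
                × closes — contains both s and ¬s.
          branch 1.2.2 (add F (¬s ↔ s), T u):
            F (¬s ↔ s): β-rule — branch into T ¬s, F s  //  F ¬s, T s.
              branch 1.2.2.1 (add T ¬s, F s):
                ○ open, literals {q=F, s=F, u=T}.
              branch 1.2.2.2 (add F ¬s, T s):
                ○ open, literals {q=F, s=T, u=T}.
  branch 2 (add T ((¬r → r) → ((r ↔ (t → u)) → s))):
    T ((¬r → r) → ((r ↔ (t → u)) → s)): β-rule — branch into F (¬r → r)  //  T ((r ↔ (t → u)) → s).
      branch 2.1 (add F (¬r → r)):
        F (¬r → r): α-rule — add T ¬r, F r.
        ○ open, literals {r=F}.
      branch 2.2 (add T ((r ↔ (t → u)) → s)):
        T ((r ↔ (t → u)) → s): β-rule — branch into F (r ↔ (t → u))  //  T s.
          branch 2.2.1 (add F (r ↔ (t → u))):
            F (r ↔ (t → u)): β-rule — branch into T r, F (t → u)  //  F r, T (t → u).
              branch 2.2.1.1 (add T r, F (t → u)):
                F (t → u): α-rule — add T t, F u.
                ○ open, literals {r=T, t=T, u=F}.
              branch 2.2.1.2 (add F r, T (t → u)):
                T (t → u): β-rule — branch into F t  //  T u.
                  branch 2.2.1.2.1 (add F t):
                    ○ open, literals {r=F, t=F}.
                  branch 2.2.1.2.2 (add T u):
                    ○ open, literals {r=F, u=T}.
          branch 2.2.2 (add T s):
            ○ open, literals {s=T}.
4 branches closed, 9 open.
An open branch gives a satisfying assignment: q=T, s=F, u=F.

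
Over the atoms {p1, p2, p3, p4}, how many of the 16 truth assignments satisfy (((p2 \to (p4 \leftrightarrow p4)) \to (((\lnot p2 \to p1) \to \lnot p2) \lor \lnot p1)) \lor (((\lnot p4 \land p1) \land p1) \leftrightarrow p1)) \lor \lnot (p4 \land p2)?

14

Initial set: {((((p2 \to (p4 \leftrightarrow p4)) \to (((\lnot p2 \to p1) \to \lnot p2) \lor \lnot p1)) \lor (((\lnot p4 \land p1) \land p1) \leftrightarrow p1)) \lor \lnot (p4 \land p2))}.
((((p2 \to (p4 \leftrightarrow p4)) \to (((\lnot p2 \to p1) \to \lnot p2) \lor \lnot p1)) \lor (((\lnot p4 \land p1) \land p1) \leftrightarrow p1)) \lor \lnot (p4 \land p2)): β-rule — branch into (((p2 \to (p4 \leftrightarrow p4)) \to (((\lnot p2 \to p1) \to \lnot p2) \lor \lnot p1)) \lor (((\lnot p4 \land p1) \land p1) \leftrightarrow p1))  //  \lnot (p4 \land p2).
  branch 1 (add (((p2 \to (p4 \leftrightarrow p4)) \to (((\lnot p2 \to p1) \to \lnot p2) \lor \lnot p1)) \lor (((\lnot p4 \land p1) \land p1) \leftrightarrow p1))):
    (((p2 \to (p4 \leftrightarrow p4)) \to (((\lnot p2 \to p1) \to \lnot p2) \lor \lnot p1)) \lor (((\lnot p4 \land p1) \land p1) \leftrightarrow p1)): β-rule — branch into ((p2 \to (p4 \leftrightarrow p4)) \to (((\lnot p2 \to p1) \to \lnot p2) \lor \lnot p1))  //  (((\lnot p4 \land p1) \land p1) \leftrightarrow p1).
      branch 1.1 (add ((p2 \to (p4 \leftrightarrow p4)) \to (((\lnot p2 \to p1) \to \lnot p2) \lor \lnot p1))):
        ((p2 \to (p4 \leftrightarrow p4)) \to (((\lnot p2 \to p1) \to \lnot p2) \lor \lnot p1)): β-rule — branch into \lnot (p2 \to (p4 \leftrightarrow p4))  //  (((\lnot p2 \to p1) \to \lnot p2) \lor \lnot p1).
          branch 1.1.1 (add \lnot (p2 \to (p4 \leftrightarrow p4))):
            \lnot (p2 \to (p4 \leftrightarrow p4)): α-rule — add p2, \lnot (p4 \leftrightarrow p4).
            \lnot (p4 \leftrightarrow p4): β-rule — branch into p4, \lnot p4  //  \lnot p4, p4.
              branch 1.1.1.1 (add p4, \lnot p4):
                × closes — contains both p4 and \lnot p4.
              branch 1.1.1.2 (add \lnot p4, p4):
                × closes — contains both p4 and \lnot p4.
          branch 1.1.2 (add (((\lnot p2 \to p1) \to \lnot p2) \lor \lnot p1)):
            (((\lnot p2 \to p1) \to \lnot p2) \lor \lnot p1): β-rule — branch into ((\lnot p2 \to p1) \to \lnot p2)  //  \lnot p1.
              branch 1.1.2.1 (add ((\lnot p2 \to p1) \to \lnot p2)):
                ((\lnot p2 \to p1) \to \lnot p2): β-rule — branch into \lnot (\lnot p2 \to p1)  //  \lnot p2.
                  branch 1.1.2.1.1 (add \lnot (\lnot p2 \to p1)):
                    \lnot (\lnot p2 \to p1): α-rule — add \lnot p2, \lnot p1.
                    ○ open, literals {p1=0, p2=0}.
                  branch 1.1.2.1.2 (add \lnot p2):
                    ○ open, literals {p2=0}.
              branch 1.1.2.2 (add \lnot p1):
                ○ open, literals {p1=0}.
      branch 1.2 (add (((\lnot p4 \land p1) \land p1) \leftrightarrow p1)):
        (((\lnot p4 \land p1) \land p1) \leftrightarrow p1): β-rule — branch into ((\lnot p4 \land p1) \land p1), p1  //  \lnot ((\lnot p4 \land p1) \land p1), \lnot p1.
          branch 1.2.1 (add ((\lnot p4 \land p1) \land p1), p1):
            ((\lnot p4 \land p1) \land p1): α-rule — add (\lnot p4 \land p1), p1.
            (\lnot p4 \land p1): α-rule — add \lnot p4, p1.
            ○ open, literals {p1=1, p4=0}.
          branch 1.2.2 (add \lnot ((\lnot p4 \land p1) \land p1), \lnot p1):
            \lnot ((\lnot p4 \land p1) \land p1): β-rule — branch into \lnot (\lnot p4 \land p1)  //  \lnot p1.
              branch 1.2.2.1 (add \lnot (\lnot p4 \land p1)):
                \lnot (\lnot p4 \land p1): β-rule — branch into \lnot \lnot p4  //  \lnot p1.
                  branch 1.2.2.1.1 (add \lnot \lnot p4):
                    ○ open, literals {p1=0, p4=1}.
                  branch 1.2.2.1.2 (add \lnot p1):
                    ○ open, literals {p1=0}.
              branch 1.2.2.2 (add \lnot p1):
                ○ open, literals {p1=0}.
  branch 2 (add \lnot (p4 \land p2)):
    \lnot (p4 \land p2): β-rule — branch into \lnot p4  //  \lnot p2.
      branch 2.1 (add \lnot p4):
        ○ open, literals {p4=0}.
      branch 2.2 (add \lnot p2):
        ○ open, literals {p2=0}.
2 branches closed, 9 open.
Each open branch fixes some atoms; the unmentioned ones are free. Counting distinct full assignments: branch {p1=0, p2=0} (p3, p4) contributes 4 new; branch {p2=0} (p1, p3, p4) contributes 4 new; branch {p1=0} (p2, p3, p4) contributes 4 new; branch {p1=1, p4=0} (p2, p3) contributes 2 new; branch {p1=0, p4=1} (p2, p3) contributes 0 new; branch {p1=0} (p2, p3, p4) contributes 0 new; branch {p1=0} (p2, p3, p4) contributes 0 new; branch {p4=0} (p1, p2, p3) contributes 0 new; branch {p2=0} (p1, p3, p4) contributes 0 new. Total: 14.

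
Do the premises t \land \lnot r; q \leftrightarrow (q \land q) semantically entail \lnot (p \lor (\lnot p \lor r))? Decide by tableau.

Initial set: {(t \land \lnot r); (q \leftrightarrow (q \land q)); \lnot \lnot (p \lor (\lnot p \lor r))}.
(t \land \lnot r): α-rule — add t, \lnot r.
(q \leftrightarrow (q \land q)): β-rule — branch into q, (q \land q)  //  \lnot q, \lnot (q \land q).
  branch 1 (add q, (q \land q)):
    (q \land q): α-rule — add q, q.
    \lnot \lnot (p \lor (\lnot p \lor r)): β-rule — branch into p  //  (\lnot p \lor r).
      branch 1.1 (add p):
        ○ open, literals {p=true, q=true, r=false, t=true}.
      branch 1.2 (add (\lnot p \lor r)):
        (\lnot p \lor r): β-rule — branch into \lnot p  //  r.
          branch 1.2.1 (add \lnot p):
            ○ open, literals {p=false, q=true, r=false, t=true}.
          branch 1.2.2 (add r):
            × closes — contains both r and \lnot r.
  branch 2 (add \lnot q, \lnot (q \land q)):
    \lnot \lnot (p \lor (\lnot p \lor r)): β-rule — branch into p  //  (\lnot p \lor r).
      branch 2.1 (add p):
        \lnot (q \land q): β-rule — branch into \lnot q  //  \lnot q.
          branch 2.1.1 (add \lnot q):
            ○ open, literals {p=true, q=false, r=false, t=true}.
          branch 2.1.2 (add \lnot q):
            ○ open, literals {p=true, q=false, r=false, t=true}.
      branch 2.2 (add (\lnot p \lor r)):
        \lnot (q \land q): β-rule — branch into \lnot q  //  \lnot q.
          branch 2.2.1 (add \lnot q):
            (\lnot p \lor r): β-rule — branch into \lnot p  //  r.
              branch 2.2.1.1 (add \lnot p):
                ○ open, literals {p=false, q=false, r=false, t=true}.
              branch 2.2.1.2 (add r):
                × closes — contains both r and \lnot r.
          branch 2.2.2 (add \lnot q):
            (\lnot p \lor r): β-rule — branch into \lnot p  //  r.
              branch 2.2.2.1 (add \lnot p):
                ○ open, literals {p=false, q=false, r=false, t=true}.
              branch 2.2.2.2 (add r):
                × closes — contains both r and \lnot r.
3 branches closed, 6 open.
An open branch gives a countermodel: p=true, q=true, r=false, t=true (unmentioned atoms arbitrary); the premises hold there but the conclusion fails.

No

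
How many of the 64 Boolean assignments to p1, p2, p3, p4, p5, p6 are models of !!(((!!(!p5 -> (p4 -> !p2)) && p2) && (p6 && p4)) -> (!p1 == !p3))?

Initial set: {!!(((!!(!p5 -> (p4 -> !p2)) && p2) && (p6 && p4)) -> (!p1 == !p3))}.
!!(((!!(!p5 -> (p4 -> !p2)) && p2) && (p6 && p4)) -> (!p1 == !p3)): drop double negation, giving (((!!(!p5 -> (p4 -> !p2)) && p2) && (p6 && p4)) -> (!p1 == !p3)).
(((!!(!p5 -> (p4 -> !p2)) && p2) && (p6 && p4)) -> (!p1 == !p3)): β-rule — branch into !((!!(!p5 -> (p4 -> !p2)) && p2) && (p6 && p4))  //  (!p1 == !p3).
  branch 1 (add !((!!(!p5 -> (p4 -> !p2)) && p2) && (p6 && p4))):
    !((!!(!p5 -> (p4 -> !p2)) && p2) && (p6 && p4)): β-rule — branch into !(!!(!p5 -> (p4 -> !p2)) && p2)  //  !(p6 && p4).
      branch 1.1 (add !(!!(!p5 -> (p4 -> !p2)) && p2)):
        !(!!(!p5 -> (p4 -> !p2)) && p2): β-rule — branch into !!!(!p5 -> (p4 -> !p2))  //  !p2.
          branch 1.1.1 (add !!!(!p5 -> (p4 -> !p2))):
            !!!(!p5 -> (p4 -> !p2)): drop double negation, giving !(!p5 -> (p4 -> !p2)).
            !(!p5 -> (p4 -> !p2)): α-rule — add !p5, !(p4 -> !p2).
            !(p4 -> !p2): α-rule — add p4, !!p2.
            ○ open, literals {p2=true, p4=true, p5=false}.
          branch 1.1.2 (add !p2):
            ○ open, literals {p2=false}.
      branch 1.2 (add !(p6 && p4)):
        !(p6 && p4): β-rule — branch into !p6  //  !p4.
          branch 1.2.1 (add !p6):
            ○ open, literals {p6=false}.
          branch 1.2.2 (add !p4):
            ○ open, literals {p4=false}.
  branch 2 (add (!p1 == !p3)):
    (!p1 == !p3): β-rule — branch into !p1, !p3  //  !!p1, !!p3.
      branch 2.1 (add !p1, !p3):
        ○ open, literals {p1=false, p3=false}.
      branch 2.2 (add !!p1, !!p3):
        ○ open, literals {p1=true, p3=true}.
0 branches closed, 6 open.
Each open branch fixes some atoms; the unmentioned ones are free. Counting distinct full assignments: branch {p2=true, p4=true, p5=false} (p1, p3, p6) contributes 8 new; branch {p2=false} (p1, p3, p4, p5, p6) contributes 32 new; branch {p6=false} (p1, p2, p3, p4, p5) contributes 12 new; branch {p4=false} (p1, p2, p3, p5, p6) contributes 8 new; branch {p1=false, p3=false} (p2, p4, p5, p6) contributes 1 new; branch {p1=true, p3=true} (p2, p4, p5, p6) contributes 1 new. Total: 62.

62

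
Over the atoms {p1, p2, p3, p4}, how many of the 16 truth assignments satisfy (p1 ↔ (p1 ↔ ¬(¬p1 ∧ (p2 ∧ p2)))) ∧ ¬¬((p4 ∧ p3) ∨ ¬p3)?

Initial set: {((p1 ↔ (p1 ↔ ¬(¬p1 ∧ (p2 ∧ p2)))) ∧ ¬¬((p4 ∧ p3) ∨ ¬p3))}.
((p1 ↔ (p1 ↔ ¬(¬p1 ∧ (p2 ∧ p2)))) ∧ ¬¬((p4 ∧ p3) ∨ ¬p3)): α-rule — add (p1 ↔ (p1 ↔ ¬(¬p1 ∧ (p2 ∧ p2)))), ¬¬((p4 ∧ p3) ∨ ¬p3).
¬¬((p4 ∧ p3) ∨ ¬p3): drop double negation, giving ((p4 ∧ p3) ∨ ¬p3).
(p1 ↔ (p1 ↔ ¬(¬p1 ∧ (p2 ∧ p2)))): β-rule — branch into p1, (p1 ↔ ¬(¬p1 ∧ (p2 ∧ p2)))  //  ¬p1, ¬(p1 ↔ ¬(¬p1 ∧ (p2 ∧ p2))).
  branch 1 (add p1, (p1 ↔ ¬(¬p1 ∧ (p2 ∧ p2)))):
    ((p4 ∧ p3) ∨ ¬p3): β-rule — branch into (p4 ∧ p3)  //  ¬p3.
      branch 1.1 (add (p4 ∧ p3)):
        (p4 ∧ p3): α-rule — add p4, p3.
        (p1 ↔ ¬(¬p1 ∧ (p2 ∧ p2))): β-rule — branch into p1, ¬(¬p1 ∧ (p2 ∧ p2))  //  ¬p1, ¬¬(¬p1 ∧ (p2 ∧ p2)).
          branch 1.1.1 (add p1, ¬(¬p1 ∧ (p2 ∧ p2))):
            ¬(¬p1 ∧ (p2 ∧ p2)): β-rule — branch into ¬¬p1  //  ¬(p2 ∧ p2).
              branch 1.1.1.1 (add ¬¬p1):
                ○ open, literals {p1=T, p3=T, p4=T}.
              branch 1.1.1.2 (add ¬(p2 ∧ p2)):
                ¬(p2 ∧ p2): β-rule — branch into ¬p2  //  ¬p2.
                  branch 1.1.1.2.1 (add ¬p2):
                    ○ open, literals {p1=T, p2=F, p3=T, p4=T}.
                  branch 1.1.1.2.2 (add ¬p2):
                    ○ open, literals {p1=T, p2=F, p3=T, p4=T}.
          branch 1.1.2 (add ¬p1, ¬¬(¬p1 ∧ (p2 ∧ p2))):
            × closes — contains both p1 and ¬p1.
      branch 1.2 (add ¬p3):
        (p1 ↔ ¬(¬p1 ∧ (p2 ∧ p2))): β-rule — branch into p1, ¬(¬p1 ∧ (p2 ∧ p2))  //  ¬p1, ¬¬(¬p1 ∧ (p2 ∧ p2)).
          branch 1.2.1 (add p1, ¬(¬p1 ∧ (p2 ∧ p2))):
            ¬(¬p1 ∧ (p2 ∧ p2)): β-rule — branch into ¬¬p1  //  ¬(p2 ∧ p2).
              branch 1.2.1.1 (add ¬¬p1):
                ○ open, literals {p1=T, p3=F}.
              branch 1.2.1.2 (add ¬(p2 ∧ p2)):
                ¬(p2 ∧ p2): β-rule — branch into ¬p2  //  ¬p2.
                  branch 1.2.1.2.1 (add ¬p2):
                    ○ open, literals {p1=T, p2=F, p3=F}.
                  branch 1.2.1.2.2 (add ¬p2):
                    ○ open, literals {p1=T, p2=F, p3=F}.
          branch 1.2.2 (add ¬p1, ¬¬(¬p1 ∧ (p2 ∧ p2))):
            × closes — contains both p1 and ¬p1.
  branch 2 (add ¬p1, ¬(p1 ↔ ¬(¬p1 ∧ (p2 ∧ p2)))):
    ((p4 ∧ p3) ∨ ¬p3): β-rule — branch into (p4 ∧ p3)  //  ¬p3.
      branch 2.1 (add (p4 ∧ p3)):
        (p4 ∧ p3): α-rule — add p4, p3.
        ¬(p1 ↔ ¬(¬p1 ∧ (p2 ∧ p2))): β-rule — branch into p1, ¬¬(¬p1 ∧ (p2 ∧ p2))  //  ¬p1, ¬(¬p1 ∧ (p2 ∧ p2)).
          branch 2.1.1 (add p1, ¬¬(¬p1 ∧ (p2 ∧ p2))):
            × closes — contains both p1 and ¬p1.
          branch 2.1.2 (add ¬p1, ¬(¬p1 ∧ (p2 ∧ p2))):
            ¬(¬p1 ∧ (p2 ∧ p2)): β-rule — branch into ¬¬p1  //  ¬(p2 ∧ p2).
              branch 2.1.2.1 (add ¬¬p1):
                × closes — contains both p1 and ¬p1.
              branch 2.1.2.2 (add ¬(p2 ∧ p2)):
                ¬(p2 ∧ p2): β-rule — branch into ¬p2  //  ¬p2.
                  branch 2.1.2.2.1 (add ¬p2):
                    ○ open, literals {p1=F, p2=F, p3=T, p4=T}.
                  branch 2.1.2.2.2 (add ¬p2):
                    ○ open, literals {p1=F, p2=F, p3=T, p4=T}.
      branch 2.2 (add ¬p3):
        ¬(p1 ↔ ¬(¬p1 ∧ (p2 ∧ p2))): β-rule — branch into p1, ¬¬(¬p1 ∧ (p2 ∧ p2))  //  ¬p1, ¬(¬p1 ∧ (p2 ∧ p2)).
          branch 2.2.1 (add p1, ¬¬(¬p1 ∧ (p2 ∧ p2))):
            × closes — contains both p1 and ¬p1.
          branch 2.2.2 (add ¬p1, ¬(¬p1 ∧ (p2 ∧ p2))):
            ¬(¬p1 ∧ (p2 ∧ p2)): β-rule — branch into ¬¬p1  //  ¬(p2 ∧ p2).
              branch 2.2.2.1 (add ¬¬p1):
                × closes — contains both p1 and ¬p1.
              branch 2.2.2.2 (add ¬(p2 ∧ p2)):
                ¬(p2 ∧ p2): β-rule — branch into ¬p2  //  ¬p2.
                  branch 2.2.2.2.1 (add ¬p2):
                    ○ open, literals {p1=F, p2=F, p3=F}.
                  branch 2.2.2.2.2 (add ¬p2):
                    ○ open, literals {p1=F, p2=F, p3=F}.
6 branches closed, 10 open.
Each open branch fixes some atoms; the unmentioned ones are free. Counting distinct full assignments: branch {p1=T, p3=T, p4=T} (p2) contributes 2 new; branch {p1=T, p2=F, p3=T, p4=T} (none free) contributes 0 new; branch {p1=T, p2=F, p3=T, p4=T} (none free) contributes 0 new; branch {p1=T, p3=F} (p2, p4) contributes 4 new; branch {p1=T, p2=F, p3=F} (p4) contributes 0 new; branch {p1=T, p2=F, p3=F} (p4) contributes 0 new; branch {p1=F, p2=F, p3=T, p4=T} (none free) contributes 1 new; branch {p1=F, p2=F, p3=T, p4=T} (none free) contributes 0 new; branch {p1=F, p2=F, p3=F} (p4) contributes 2 new; branch {p1=F, p2=F, p3=F} (p4) contributes 0 new. Total: 9.

9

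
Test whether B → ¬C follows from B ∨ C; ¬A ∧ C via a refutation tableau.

Initial set: {(B ∨ C); (¬A ∧ C); ¬(B → ¬C)}.
(¬A ∧ C): α-rule — add ¬A, C.
¬(B → ¬C): α-rule — add B, ¬¬C.
(B ∨ C): β-rule — branch into B  //  C.
  branch 1 (add B):
    ○ open, literals {A=false, B=true, C=true}.
  branch 2 (add C):
    ○ open, literals {A=false, B=true, C=true}.
0 branches closed, 2 open.
An open branch gives a countermodel: A=false, B=true, C=true (unmentioned atoms arbitrary); the premises hold there but the conclusion fails.

No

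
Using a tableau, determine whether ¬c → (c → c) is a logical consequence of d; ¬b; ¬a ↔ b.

Initial set: {d; ¬b; (¬a ↔ b); ¬(¬c → (c → c))}.
¬(¬c → (c → c)): α-rule — add ¬c, ¬(c → c).
¬(c → c): α-rule — add c, ¬c.
× closes — contains both c and ¬c.
All 1 branch closes.
Every branch closed, so the premises entail the conclusion.

Yes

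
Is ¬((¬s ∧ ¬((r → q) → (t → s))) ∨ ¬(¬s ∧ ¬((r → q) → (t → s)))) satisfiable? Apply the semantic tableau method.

Initial set: {¬((¬s ∧ ¬((r → q) → (t → s))) ∨ ¬(¬s ∧ ¬((r → q) → (t → s))))}.
¬((¬s ∧ ¬((r → q) → (t → s))) ∨ ¬(¬s ∧ ¬((r → q) → (t → s)))): α-rule — add ¬(¬s ∧ ¬((r → q) → (t → s))), ¬¬(¬s ∧ ¬((r → q) → (t → s))).
¬¬(¬s ∧ ¬((r → q) → (t → s))): α-rule — add ¬s, ¬((r → q) → (t → s)).
¬((r → q) → (t → s)): α-rule — add (r → q), ¬(t → s).
¬(t → s): α-rule — add t, ¬s.
¬(¬s ∧ ¬((r → q) → (t → s))): β-rule — branch into ¬¬s  //  ¬¬((r → q) → (t → s)).
  branch 1 (add ¬¬s):
    × closes — contains both s and ¬s.
  branch 2 (add ¬¬((r → q) → (t → s))):
    (r → q): β-rule — branch into ¬r  //  q.
      branch 2.1 (add ¬r):
        ¬¬((r → q) → (t → s)): β-rule — branch into ¬(r → q)  //  (t → s).
          branch 2.1.1 (add ¬(r → q)):
            ¬(r → q): α-rule — add r, ¬q.
            × closes — contains both r and ¬r.
          branch 2.1.2 (add (t → s)):
            (t → s): β-rule — branch into ¬t  //  s.
              branch 2.1.2.1 (add ¬t):
                × closes — contains both t and ¬t.
              branch 2.1.2.2 (add s):
                × closes — contains both s and ¬s.
      branch 2.2 (add q):
        ¬¬((r → q) → (t → s)): β-rule — branch into ¬(r → q)  //  (t → s).
          branch 2.2.1 (add ¬(r → q)):
            ¬(r → q): α-rule — add r, ¬q.
            × closes — contains both q and ¬q.
          branch 2.2.2 (add (t → s)):
            (t → s): β-rule — branch into ¬t  //  s.
              branch 2.2.2.1 (add ¬t):
                × closes — contains both t and ¬t.
              branch 2.2.2.2 (add s):
                × closes — contains both s and ¬s.
All 7 branches close.
Every branch closed; the formula is unsatisfiable.

Unsatisfiable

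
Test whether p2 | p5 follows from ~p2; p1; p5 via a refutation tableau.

Yes

Initial set: {~p2; p1; p5; ~(p2 | p5)}.
~(p2 | p5): α-rule — add ~p2, ~p5.
× closes — contains both p5 and ~p5.
All 1 branch closes.
Every branch closed, so the premises entail the conclusion.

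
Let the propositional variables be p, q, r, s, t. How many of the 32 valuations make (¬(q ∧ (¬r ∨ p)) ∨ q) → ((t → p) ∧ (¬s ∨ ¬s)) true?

Initial set: {((¬(q ∧ (¬r ∨ p)) ∨ q) → ((t → p) ∧ (¬s ∨ ¬s)))}.
((¬(q ∧ (¬r ∨ p)) ∨ q) → ((t → p) ∧ (¬s ∨ ¬s))): β-rule — branch into ¬(¬(q ∧ (¬r ∨ p)) ∨ q)  //  ((t → p) ∧ (¬s ∨ ¬s)).
  branch 1 (add ¬(¬(q ∧ (¬r ∨ p)) ∨ q)):
    ¬(¬(q ∧ (¬r ∨ p)) ∨ q): α-rule — add ¬¬(q ∧ (¬r ∨ p)), ¬q.
    ¬¬(q ∧ (¬r ∨ p)): α-rule — add q, (¬r ∨ p).
    × closes — contains both q and ¬q.
  branch 2 (add ((t → p) ∧ (¬s ∨ ¬s))):
    ((t → p) ∧ (¬s ∨ ¬s)): α-rule — add (t → p), (¬s ∨ ¬s).
    (t → p): β-rule — branch into ¬t  //  p.
      branch 2.1 (add ¬t):
        (¬s ∨ ¬s): β-rule — branch into ¬s  //  ¬s.
          branch 2.1.1 (add ¬s):
            ○ open, literals {s=F, t=F}.
          branch 2.1.2 (add ¬s):
            ○ open, literals {s=F, t=F}.
      branch 2.2 (add p):
        (¬s ∨ ¬s): β-rule — branch into ¬s  //  ¬s.
          branch 2.2.1 (add ¬s):
            ○ open, literals {p=T, s=F}.
          branch 2.2.2 (add ¬s):
            ○ open, literals {p=T, s=F}.
1 branch closed, 4 open.
Each open branch fixes some atoms; the unmentioned ones are free. Counting distinct full assignments: branch {s=F, t=F} (p, q, r) contributes 8 new; branch {s=F, t=F} (p, q, r) contributes 0 new; branch {p=T, s=F} (q, r, t) contributes 4 new; branch {p=T, s=F} (q, r, t) contributes 0 new. Total: 12.

12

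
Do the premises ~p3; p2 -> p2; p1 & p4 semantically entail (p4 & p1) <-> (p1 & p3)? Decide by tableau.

Initial set: {~p3; (p2 -> p2); (p1 & p4); ~((p4 & p1) <-> (p1 & p3))}.
(p1 & p4): α-rule — add p1, p4.
(p2 -> p2): β-rule — branch into ~p2  //  p2.
  branch 1 (add ~p2):
    ~((p4 & p1) <-> (p1 & p3)): β-rule — branch into (p4 & p1), ~(p1 & p3)  //  ~(p4 & p1), (p1 & p3).
      branch 1.1 (add (p4 & p1), ~(p1 & p3)):
        (p4 & p1): α-rule — add p4, p1.
        ~(p1 & p3): β-rule — branch into ~p1  //  ~p3.
          branch 1.1.1 (add ~p1):
            × closes — contains both p1 and ~p1.
          branch 1.1.2 (add ~p3):
            ○ open, literals {p1=T, p2=F, p3=F, p4=T}.
      branch 1.2 (add ~(p4 & p1), (p1 & p3)):
        (p1 & p3): α-rule — add p1, p3.
        × closes — contains both p3 and ~p3.
  branch 2 (add p2):
    ~((p4 & p1) <-> (p1 & p3)): β-rule — branch into (p4 & p1), ~(p1 & p3)  //  ~(p4 & p1), (p1 & p3).
      branch 2.1 (add (p4 & p1), ~(p1 & p3)):
        (p4 & p1): α-rule — add p4, p1.
        ~(p1 & p3): β-rule — branch into ~p1  //  ~p3.
          branch 2.1.1 (add ~p1):
            × closes — contains both p1 and ~p1.
          branch 2.1.2 (add ~p3):
            ○ open, literals {p1=T, p2=T, p3=F, p4=T}.
      branch 2.2 (add ~(p4 & p1), (p1 & p3)):
        (p1 & p3): α-rule — add p1, p3.
        × closes — contains both p3 and ~p3.
4 branches closed, 2 open.
An open branch gives a countermodel: p1=T, p2=F, p3=F, p4=T (unmentioned atoms arbitrary); the premises hold there but the conclusion fails.

No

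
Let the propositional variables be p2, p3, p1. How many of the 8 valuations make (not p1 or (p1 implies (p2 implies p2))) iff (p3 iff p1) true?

Initial set: {((not p1 or (p1 implies (p2 implies p2))) iff (p3 iff p1))}.
((not p1 or (p1 implies (p2 implies p2))) iff (p3 iff p1)): β-rule — branch into (not p1 or (p1 implies (p2 implies p2))), (p3 iff p1)  //  not (not p1 or (p1 implies (p2 implies p2))), not (p3 iff p1).
  branch 1 (add (not p1 or (p1 implies (p2 implies p2))), (p3 iff p1)):
    (not p1 or (p1 implies (p2 implies p2))): β-rule — branch into not p1  //  (p1 implies (p2 implies p2)).
      branch 1.1 (add not p1):
        (p3 iff p1): β-rule — branch into p3, p1  //  not p3, not p1.
          branch 1.1.1 (add p3, p1):
            × closes — contains both p1 and not p1.
          branch 1.1.2 (add not p3, not p1):
            ○ open, literals {p1=false, p3=false}.
      branch 1.2 (add (p1 implies (p2 implies p2))):
        (p3 iff p1): β-rule — branch into p3, p1  //  not p3, not p1.
          branch 1.2.1 (add p3, p1):
            (p1 implies (p2 implies p2)): β-rule — branch into not p1  //  (p2 implies p2).
              branch 1.2.1.1 (add not p1):
                × closes — contains both p1 and not p1.
              branch 1.2.1.2 (add (p2 implies p2)):
                (p2 implies p2): β-rule — branch into not p2  //  p2.
                  branch 1.2.1.2.1 (add not p2):
                    ○ open, literals {p1=true, p2=false, p3=true}.
                  branch 1.2.1.2.2 (add p2):
                    ○ open, literals {p1=true, p2=true, p3=true}.
          branch 1.2.2 (add not p3, not p1):
            (p1 implies (p2 implies p2)): β-rule — branch into not p1  //  (p2 implies p2).
              branch 1.2.2.1 (add not p1):
                ○ open, literals {p1=false, p3=false}.
              branch 1.2.2.2 (add (p2 implies p2)):
                (p2 implies p2): β-rule — branch into not p2  //  p2.
                  branch 1.2.2.2.1 (add not p2):
                    ○ open, literals {p1=false, p2=false, p3=false}.
                  branch 1.2.2.2.2 (add p2):
                    ○ open, literals {p1=false, p2=true, p3=false}.
  branch 2 (add not (not p1 or (p1 implies (p2 implies p2))), not (p3 iff p1)):
    not (not p1 or (p1 implies (p2 implies p2))): α-rule — add not not p1, not (p1 implies (p2 implies p2)).
    not (p1 implies (p2 implies p2)): α-rule — add p1, not (p2 implies p2).
    not (p2 implies p2): α-rule — add p2, not p2.
    × closes — contains both p2 and not p2.
3 branches closed, 6 open.
Each open branch fixes some atoms; the unmentioned ones are free. Counting distinct full assignments: branch {p1=false, p3=false} (p2) contributes 2 new; branch {p1=true, p2=false, p3=true} (none free) contributes 1 new; branch {p1=true, p2=true, p3=true} (none free) contributes 1 new; branch {p1=false, p3=false} (p2) contributes 0 new; branch {p1=false, p2=false, p3=false} (none free) contributes 0 new; branch {p1=false, p2=true, p3=false} (none free) contributes 0 new. Total: 4.

4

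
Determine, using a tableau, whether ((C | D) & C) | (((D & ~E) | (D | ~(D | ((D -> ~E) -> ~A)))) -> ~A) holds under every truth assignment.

Assume the negation and expand:
Initial set: {~(((C | D) & C) | (((D & ~E) | (D | ~(D | ((D -> ~E) -> ~A)))) -> ~A))}.
~(((C | D) & C) | (((D & ~E) | (D | ~(D | ((D -> ~E) -> ~A)))) -> ~A)): α-rule — add ~((C | D) & C), ~(((D & ~E) | (D | ~(D | ((D -> ~E) -> ~A)))) -> ~A).
~(((D & ~E) | (D | ~(D | ((D -> ~E) -> ~A)))) -> ~A): α-rule — add ((D & ~E) | (D | ~(D | ((D -> ~E) -> ~A)))), ~~A.
~((C | D) & C): β-rule — branch into ~(C | D)  //  ~C.
  branch 1 (add ~(C | D)):
    ~(C | D): α-rule — add ~C, ~D.
    ((D & ~E) | (D | ~(D | ((D -> ~E) -> ~A)))): β-rule — branch into (D & ~E)  //  (D | ~(D | ((D -> ~E) -> ~A))).
      branch 1.1 (add (D & ~E)):
        (D & ~E): α-rule — add D, ~E.
        × closes — contains both D and ~D.
      branch 1.2 (add (D | ~(D | ((D -> ~E) -> ~A)))):
        (D | ~(D | ((D -> ~E) -> ~A))): β-rule — branch into D  //  ~(D | ((D -> ~E) -> ~A)).
          branch 1.2.1 (add D):
            × closes — contains both D and ~D.
          branch 1.2.2 (add ~(D | ((D -> ~E) -> ~A))):
            ~(D | ((D -> ~E) -> ~A)): α-rule — add ~D, ~((D -> ~E) -> ~A).
            ~((D -> ~E) -> ~A): α-rule — add (D -> ~E), ~~A.
            (D -> ~E): β-rule — branch into ~D  //  ~E.
              branch 1.2.2.1 (add ~D):
                ○ open, literals {A=1, C=0, D=0}.
              branch 1.2.2.2 (add ~E):
                ○ open, literals {A=1, C=0, D=0, E=0}.
  branch 2 (add ~C):
    ((D & ~E) | (D | ~(D | ((D -> ~E) -> ~A)))): β-rule — branch into (D & ~E)  //  (D | ~(D | ((D -> ~E) -> ~A))).
      branch 2.1 (add (D & ~E)):
        (D & ~E): α-rule — add D, ~E.
        ○ open, literals {A=1, C=0, D=1, E=0}.
      branch 2.2 (add (D | ~(D | ((D -> ~E) -> ~A)))):
        (D | ~(D | ((D -> ~E) -> ~A))): β-rule — branch into D  //  ~(D | ((D -> ~E) -> ~A)).
          branch 2.2.1 (add D):
            ○ open, literals {A=1, C=0, D=1}.
          branch 2.2.2 (add ~(D | ((D -> ~E) -> ~A))):
            ~(D | ((D -> ~E) -> ~A)): α-rule — add ~D, ~((D -> ~E) -> ~A).
            ~((D -> ~E) -> ~A): α-rule — add (D -> ~E), ~~A.
            (D -> ~E): β-rule — branch into ~D  //  ~E.
              branch 2.2.2.1 (add ~D):
                ○ open, literals {A=1, C=0, D=0}.
              branch 2.2.2.2 (add ~E):
                ○ open, literals {A=1, C=0, D=0, E=0}.
2 branches closed, 6 open.
An open branch gives a countermodel: A=1, C=0, D=0 (unmentioned atoms arbitrary); under it the original formula is false.

Not valid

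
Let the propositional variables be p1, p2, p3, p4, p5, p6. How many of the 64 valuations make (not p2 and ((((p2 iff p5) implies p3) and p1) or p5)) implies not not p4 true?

Initial set: {((not p2 and ((((p2 iff p5) implies p3) and p1) or p5)) implies not not p4)}.
((not p2 and ((((p2 iff p5) implies p3) and p1) or p5)) implies not not p4): β-rule — branch into not (not p2 and ((((p2 iff p5) implies p3) and p1) or p5))  //  not not p4.
  branch 1 (add not (not p2 and ((((p2 iff p5) implies p3) and p1) or p5))):
    not (not p2 and ((((p2 iff p5) implies p3) and p1) or p5)): β-rule — branch into not not p2  //  not ((((p2 iff p5) implies p3) and p1) or p5).
      branch 1.1 (add not not p2):
        ○ open, literals {p2=T}.
      branch 1.2 (add not ((((p2 iff p5) implies p3) and p1) or p5)):
        not ((((p2 iff p5) implies p3) and p1) or p5): α-rule — add not (((p2 iff p5) implies p3) and p1), not p5.
        not (((p2 iff p5) implies p3) and p1): β-rule — branch into not ((p2 iff p5) implies p3)  //  not p1.
          branch 1.2.1 (add not ((p2 iff p5) implies p3)):
            not ((p2 iff p5) implies p3): α-rule — add (p2 iff p5), not p3.
            (p2 iff p5): β-rule — branch into p2, p5  //  not p2, not p5.
              branch 1.2.1.1 (add p2, p5):
                × closes — contains both p5 and not p5.
              branch 1.2.1.2 (add not p2, not p5):
                ○ open, literals {p2=F, p3=F, p5=F}.
          branch 1.2.2 (add not p1):
            ○ open, literals {p1=F, p5=F}.
  branch 2 (add not not p4):
    not not p4: drop double negation, giving p4.
    ○ open, literals {p4=T}.
1 branch closed, 4 open.
Each open branch fixes some atoms; the unmentioned ones are free. Counting distinct full assignments: branch {p2=T} (p1, p3, p4, p5, p6) contributes 32 new; branch {p2=F, p3=F, p5=F} (p1, p4, p6) contributes 8 new; branch {p1=F, p5=F} (p2, p3, p4, p6) contributes 4 new; branch {p4=T} (p1, p2, p3, p5, p6) contributes 10 new. Total: 54.

54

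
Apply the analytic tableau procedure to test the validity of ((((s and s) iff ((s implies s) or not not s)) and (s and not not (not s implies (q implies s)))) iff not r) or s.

Assume the negation and expand:
Initial set: {not (((((s and s) iff ((s implies s) or not not s)) and (s and not not (not s implies (q implies s)))) iff not r) or s)}.
not (((((s and s) iff ((s implies s) or not not s)) and (s and not not (not s implies (q implies s)))) iff not r) or s): α-rule — add not ((((s and s) iff ((s implies s) or not not s)) and (s and not not (not s implies (q implies s)))) iff not r), not s.
not ((((s and s) iff ((s implies s) or not not s)) and (s and not not (not s implies (q implies s)))) iff not r): β-rule — branch into (((s and s) iff ((s implies s) or not not s)) and (s and not not (not s implies (q implies s)))), not not r  //  not (((s and s) iff ((s implies s) or not not s)) and (s and not not (not s implies (q implies s)))), not r.
  branch 1 (add (((s and s) iff ((s implies s) or not not s)) and (s and not not (not s implies (q implies s)))), not not r):
    (((s and s) iff ((s implies s) or not not s)) and (s and not not (not s implies (q implies s)))): α-rule — add ((s and s) iff ((s implies s) or not not s)), (s and not not (not s implies (q implies s))).
    (s and not not (not s implies (q implies s))): α-rule — add s, not not (not s implies (q implies s)).
    × closes — contains both s and not s.
  branch 2 (add not (((s and s) iff ((s implies s) or not not s)) and (s and not not (not s implies (q implies s)))), not r):
    not (((s and s) iff ((s implies s) or not not s)) and (s and not not (not s implies (q implies s)))): β-rule — branch into not ((s and s) iff ((s implies s) or not not s))  //  not (s and not not (not s implies (q implies s))).
      branch 2.1 (add not ((s and s) iff ((s implies s) or not not s))):
        not ((s and s) iff ((s implies s) or not not s)): β-rule — branch into (s and s), not ((s implies s) or not not s)  //  not (s and s), ((s implies s) or not not s).
          branch 2.1.1 (add (s and s), not ((s implies s) or not not s)):
            (s and s): α-rule — add s, s.
            × closes — contains both s and not s.
          branch 2.1.2 (add not (s and s), ((s implies s) or not not s)):
            not (s and s): β-rule — branch into not s  //  not s.
              branch 2.1.2.1 (add not s):
                ((s implies s) or not not s): β-rule — branch into (s implies s)  //  not not s.
                  branch 2.1.2.1.1 (add (s implies s)):
                    (s implies s): β-rule — branch into not s  //  s.
                      branch 2.1.2.1.1.1 (add not s):
                        ○ open, literals {r=0, s=0}.
                      branch 2.1.2.1.1.2 (add s):
                        × closes — contains both s and not s.
                  branch 2.1.2.1.2 (add not not s):
                    not not s: drop double negation, giving s.
                    × closes — contains both s and not s.
              branch 2.1.2.2 (add not s):
                ((s implies s) or not not s): β-rule — branch into (s implies s)  //  not not s.
                  branch 2.1.2.2.1 (add (s implies s)):
                    (s implies s): β-rule — branch into not s  //  s.
                      branch 2.1.2.2.1.1 (add not s):
                        ○ open, literals {r=0, s=0}.
                      branch 2.1.2.2.1.2 (add s):
                        × closes — contains both s and not s.
                  branch 2.1.2.2.2 (add not not s):
                    not not s: drop double negation, giving s.
                    × closes — contains both s and not s.
      branch 2.2 (add not (s and not not (not s implies (q implies s)))):
        not (s and not not (not s implies (q implies s))): β-rule — branch into not s  //  not not not (not s implies (q implies s)).
          branch 2.2.1 (add not s):
            ○ open, literals {r=0, s=0}.
          branch 2.2.2 (add not not not (not s implies (q implies s))):
            not not not (not s implies (q implies s)): drop double negation, giving not (not s implies (q implies s)).
            not (not s implies (q implies s)): α-rule — add not s, not (q implies s).
            not (q implies s): α-rule — add q, not s.
            ○ open, literals {q=1, r=0, s=0}.
6 branches closed, 4 open.
An open branch gives a countermodel: r=0, s=0 (unmentioned atoms arbitrary); under it the original formula is false.

Not valid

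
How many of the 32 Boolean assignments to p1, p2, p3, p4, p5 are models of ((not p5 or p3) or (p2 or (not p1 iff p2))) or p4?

Initial set: {(((not p5 or p3) or (p2 or (not p1 iff p2))) or p4)}.
(((not p5 or p3) or (p2 or (not p1 iff p2))) or p4): β-rule — branch into ((not p5 or p3) or (p2 or (not p1 iff p2)))  //  p4.
  branch 1 (add ((not p5 or p3) or (p2 or (not p1 iff p2)))):
    ((not p5 or p3) or (p2 or (not p1 iff p2))): β-rule — branch into (not p5 or p3)  //  (p2 or (not p1 iff p2)).
      branch 1.1 (add (not p5 or p3)):
        (not p5 or p3): β-rule — branch into not p5  //  p3.
          branch 1.1.1 (add not p5):
            ○ open, literals {p5=F}.
          branch 1.1.2 (add p3):
            ○ open, literals {p3=T}.
      branch 1.2 (add (p2 or (not p1 iff p2))):
        (p2 or (not p1 iff p2)): β-rule — branch into p2  //  (not p1 iff p2).
          branch 1.2.1 (add p2):
            ○ open, literals {p2=T}.
          branch 1.2.2 (add (not p1 iff p2)):
            (not p1 iff p2): β-rule — branch into not p1, p2  //  not not p1, not p2.
              branch 1.2.2.1 (add not p1, p2):
                ○ open, literals {p1=F, p2=T}.
              branch 1.2.2.2 (add not not p1, not p2):
                ○ open, literals {p1=T, p2=F}.
  branch 2 (add p4):
    ○ open, literals {p4=T}.
0 branches closed, 6 open.
Each open branch fixes some atoms; the unmentioned ones are free. Counting distinct full assignments: branch {p5=F} (p1, p2, p3, p4) contributes 16 new; branch {p3=T} (p1, p2, p4, p5) contributes 8 new; branch {p2=T} (p1, p3, p4, p5) contributes 4 new; branch {p1=F, p2=T} (p3, p4, p5) contributes 0 new; branch {p1=T, p2=F} (p3, p4, p5) contributes 2 new; branch {p4=T} (p1, p2, p3, p5) contributes 1 new. Total: 31.

31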